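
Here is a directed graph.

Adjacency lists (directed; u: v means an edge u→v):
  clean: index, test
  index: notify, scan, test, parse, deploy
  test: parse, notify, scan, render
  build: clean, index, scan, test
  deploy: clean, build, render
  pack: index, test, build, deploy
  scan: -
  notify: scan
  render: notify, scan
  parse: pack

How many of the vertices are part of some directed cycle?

7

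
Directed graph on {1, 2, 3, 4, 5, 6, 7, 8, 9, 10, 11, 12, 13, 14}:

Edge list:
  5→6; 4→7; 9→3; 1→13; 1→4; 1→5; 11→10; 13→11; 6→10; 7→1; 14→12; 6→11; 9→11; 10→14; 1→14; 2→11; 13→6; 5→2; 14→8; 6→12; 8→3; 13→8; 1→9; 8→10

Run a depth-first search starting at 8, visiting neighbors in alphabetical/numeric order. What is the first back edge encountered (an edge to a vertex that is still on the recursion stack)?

14→8

DFS from 8 (visiting neighbors in alphabetical/numeric order); mark gray on enter, black on exit:
8 gray
  3 gray
  3 black
  10 gray
    14 gray
      14→8: 8 is gray → back edge
First back edge: 14 → 8.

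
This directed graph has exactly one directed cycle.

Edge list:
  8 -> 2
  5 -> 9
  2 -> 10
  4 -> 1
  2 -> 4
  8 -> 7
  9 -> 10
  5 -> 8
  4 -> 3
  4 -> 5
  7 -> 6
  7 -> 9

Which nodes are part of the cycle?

2, 4, 5, 8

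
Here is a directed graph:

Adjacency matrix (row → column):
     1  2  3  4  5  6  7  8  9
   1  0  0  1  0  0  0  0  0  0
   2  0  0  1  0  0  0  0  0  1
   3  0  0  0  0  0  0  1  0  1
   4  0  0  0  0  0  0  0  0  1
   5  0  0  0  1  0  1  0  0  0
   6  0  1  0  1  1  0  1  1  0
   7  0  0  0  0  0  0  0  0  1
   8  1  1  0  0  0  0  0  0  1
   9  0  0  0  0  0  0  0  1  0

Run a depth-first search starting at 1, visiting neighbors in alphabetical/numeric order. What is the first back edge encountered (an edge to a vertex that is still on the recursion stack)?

8→1

DFS from 1 (visiting neighbors in alphabetical/numeric order); mark gray on enter, black on exit:
1 gray
  3 gray
    7 gray
      9 gray
        8 gray
          8→1: 1 is gray → back edge
First back edge: 8 → 1.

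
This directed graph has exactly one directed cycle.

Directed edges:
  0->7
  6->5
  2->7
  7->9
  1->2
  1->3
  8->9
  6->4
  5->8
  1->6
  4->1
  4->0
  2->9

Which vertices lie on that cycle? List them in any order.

1, 4, 6

DFS with gray/black marking from 6:
6 gray
  4 gray
    0 gray
      7 gray
        9 gray
        9 black
      7 black
    0 black
    1 gray
      3 gray
      3 black
      2 gray
        2→9: 9 black — skip
        2→7: 7 black — skip
      2 black
      1→6: 6 is gray → back edge
Back edge closes the cycle 6 → 4 → 1 → 6; its vertices are {1, 4, 6}.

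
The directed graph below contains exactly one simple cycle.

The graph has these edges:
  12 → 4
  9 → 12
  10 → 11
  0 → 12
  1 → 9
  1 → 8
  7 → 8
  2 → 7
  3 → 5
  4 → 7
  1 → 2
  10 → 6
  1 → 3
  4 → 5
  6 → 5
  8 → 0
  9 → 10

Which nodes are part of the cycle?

0, 4, 7, 8, 12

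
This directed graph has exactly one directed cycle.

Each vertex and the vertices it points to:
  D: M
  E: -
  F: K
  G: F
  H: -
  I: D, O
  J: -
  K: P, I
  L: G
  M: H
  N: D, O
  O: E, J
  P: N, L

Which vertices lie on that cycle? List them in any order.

DFS with gray/black marking from K:
K gray
  P gray
    N gray
      D gray
        M gray
          H gray
          H black
        M black
      D black
      O gray
        E gray
        E black
        J gray
        J black
      O black
    N black
    L gray
      G gray
        F gray
          F→K: K is gray → back edge
Back edge closes the cycle K → P → L → G → F → K; its vertices are {F, G, K, L, P}.

F, G, K, L, P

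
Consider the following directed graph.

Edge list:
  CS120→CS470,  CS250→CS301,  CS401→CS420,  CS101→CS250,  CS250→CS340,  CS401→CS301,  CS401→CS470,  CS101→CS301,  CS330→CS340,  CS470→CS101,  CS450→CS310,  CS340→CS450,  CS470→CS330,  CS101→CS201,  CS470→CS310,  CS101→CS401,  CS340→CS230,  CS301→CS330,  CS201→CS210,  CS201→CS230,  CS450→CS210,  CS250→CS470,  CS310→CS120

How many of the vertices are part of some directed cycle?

A vertex is on a directed cycle iff it belongs to a strongly connected component of size ≥ 2 (or has a self-loop).
The vertices on cycles are {CS101, CS120, CS250, CS301, CS310, CS330, CS340, CS401, CS450, CS470} — 10 in total.

10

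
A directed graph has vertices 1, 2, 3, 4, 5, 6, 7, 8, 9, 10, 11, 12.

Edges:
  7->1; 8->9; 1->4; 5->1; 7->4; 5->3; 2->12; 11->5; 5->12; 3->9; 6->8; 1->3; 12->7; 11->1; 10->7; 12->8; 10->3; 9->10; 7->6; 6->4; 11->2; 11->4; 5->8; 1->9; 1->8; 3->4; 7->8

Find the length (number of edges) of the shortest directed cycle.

3

For each vertex v, BFS finds the shortest path from v back to v.
The shortest such closed walk is 9 → 10 → 3 → 9, length 3.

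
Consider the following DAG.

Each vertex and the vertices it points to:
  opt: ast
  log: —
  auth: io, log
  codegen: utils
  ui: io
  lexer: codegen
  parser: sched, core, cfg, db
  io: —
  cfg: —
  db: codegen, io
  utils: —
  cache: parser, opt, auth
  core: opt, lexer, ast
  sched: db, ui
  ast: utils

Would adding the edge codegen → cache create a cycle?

Yes

Adding codegen→cache creates a cycle iff cache can already reach codegen.
Path from cache: cache → parser → db → codegen.
So cache → … → codegen → cache is a cycle.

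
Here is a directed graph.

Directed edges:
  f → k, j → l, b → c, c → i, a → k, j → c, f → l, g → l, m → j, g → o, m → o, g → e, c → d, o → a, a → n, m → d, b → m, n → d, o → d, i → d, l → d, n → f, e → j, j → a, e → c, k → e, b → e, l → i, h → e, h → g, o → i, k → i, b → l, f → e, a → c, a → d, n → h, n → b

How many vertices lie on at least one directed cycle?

A vertex is on a directed cycle iff it belongs to a strongly connected component of size ≥ 2 (or has a self-loop).
The vertices on cycles are {a, b, e, f, g, h, j, k, m, n, o} — 11 in total.

11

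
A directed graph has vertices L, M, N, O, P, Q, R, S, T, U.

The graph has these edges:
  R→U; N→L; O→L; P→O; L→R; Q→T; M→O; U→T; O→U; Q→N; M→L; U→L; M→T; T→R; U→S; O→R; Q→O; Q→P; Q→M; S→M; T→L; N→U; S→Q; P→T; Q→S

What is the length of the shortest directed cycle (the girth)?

2

For each vertex v, BFS finds the shortest path from v back to v.
The shortest such closed walk is Q → S → Q, length 2.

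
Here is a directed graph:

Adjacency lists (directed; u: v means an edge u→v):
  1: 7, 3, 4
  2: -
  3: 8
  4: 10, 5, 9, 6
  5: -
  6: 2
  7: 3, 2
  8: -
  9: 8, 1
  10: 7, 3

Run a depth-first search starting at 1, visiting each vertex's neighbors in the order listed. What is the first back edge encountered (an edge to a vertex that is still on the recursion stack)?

DFS from 1 (visiting each vertex's neighbors in the order listed); mark gray on enter, black on exit:
1 gray
  7 gray
    3 gray
      8 gray
      8 black
    3 black
    2 gray
    2 black
  7 black
  1→3: 3 black — skip
  4 gray
    10 gray
      10→7: 7 black — skip
      10→3: 3 black — skip
    10 black
    5 gray
    5 black
    9 gray
      9→8: 8 black — skip
      9→1: 1 is gray → back edge
First back edge: 9 → 1.

9->1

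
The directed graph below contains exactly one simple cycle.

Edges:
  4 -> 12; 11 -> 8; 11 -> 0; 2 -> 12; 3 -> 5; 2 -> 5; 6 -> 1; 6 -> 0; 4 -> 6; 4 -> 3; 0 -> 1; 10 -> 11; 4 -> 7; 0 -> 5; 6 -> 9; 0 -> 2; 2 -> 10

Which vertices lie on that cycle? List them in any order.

0, 2, 10, 11

DFS with gray/black marking from 0:
0 gray
  1 gray
  1 black
  2 gray
    10 gray
      11 gray
        8 gray
        8 black
        11→0: 0 is gray → back edge
Back edge closes the cycle 0 → 2 → 10 → 11 → 0; its vertices are {0, 2, 10, 11}.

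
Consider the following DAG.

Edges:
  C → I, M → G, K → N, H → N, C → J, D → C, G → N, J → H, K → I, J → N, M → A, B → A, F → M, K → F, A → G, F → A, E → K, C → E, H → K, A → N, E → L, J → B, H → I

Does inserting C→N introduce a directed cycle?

No

Adding C→N creates a cycle iff N can already reach C.
Explore from N: no path reaches C. The graph stays acyclic.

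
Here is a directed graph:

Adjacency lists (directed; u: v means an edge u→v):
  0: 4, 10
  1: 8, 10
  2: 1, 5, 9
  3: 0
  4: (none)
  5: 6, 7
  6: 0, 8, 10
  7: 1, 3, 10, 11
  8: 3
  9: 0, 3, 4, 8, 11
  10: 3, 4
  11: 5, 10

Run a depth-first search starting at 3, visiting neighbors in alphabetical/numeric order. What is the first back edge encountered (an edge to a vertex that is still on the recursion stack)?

DFS from 3 (visiting neighbors in alphabetical/numeric order); mark gray on enter, black on exit:
3 gray
  0 gray
    4 gray
    4 black
    10 gray
      10→3: 3 is gray → back edge
First back edge: 10 → 3.

10→3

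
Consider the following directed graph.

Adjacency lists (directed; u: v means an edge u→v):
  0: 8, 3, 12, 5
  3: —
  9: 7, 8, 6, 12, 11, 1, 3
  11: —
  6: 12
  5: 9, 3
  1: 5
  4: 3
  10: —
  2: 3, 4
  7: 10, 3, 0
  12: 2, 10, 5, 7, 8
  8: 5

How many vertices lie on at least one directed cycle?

8

A vertex is on a directed cycle iff it belongs to a strongly connected component of size ≥ 2 (or has a self-loop).
The vertices on cycles are {0, 1, 5, 6, 7, 8, 9, 12} — 8 in total.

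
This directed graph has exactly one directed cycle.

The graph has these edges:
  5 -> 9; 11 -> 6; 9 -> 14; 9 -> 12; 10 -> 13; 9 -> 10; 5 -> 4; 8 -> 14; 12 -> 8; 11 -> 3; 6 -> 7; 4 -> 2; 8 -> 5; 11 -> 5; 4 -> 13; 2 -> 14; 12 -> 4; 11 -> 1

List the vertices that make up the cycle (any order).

5, 8, 9, 12

DFS with gray/black marking from 5:
5 gray
  9 gray
    14 gray
    14 black
    10 gray
      13 gray
      13 black
    10 black
    12 gray
      4 gray
        4→13: 13 black — skip
        2 gray
          2→14: 14 black — skip
        2 black
      4 black
      8 gray
        8→5: 5 is gray → back edge
Back edge closes the cycle 5 → 9 → 12 → 8 → 5; its vertices are {5, 8, 9, 12}.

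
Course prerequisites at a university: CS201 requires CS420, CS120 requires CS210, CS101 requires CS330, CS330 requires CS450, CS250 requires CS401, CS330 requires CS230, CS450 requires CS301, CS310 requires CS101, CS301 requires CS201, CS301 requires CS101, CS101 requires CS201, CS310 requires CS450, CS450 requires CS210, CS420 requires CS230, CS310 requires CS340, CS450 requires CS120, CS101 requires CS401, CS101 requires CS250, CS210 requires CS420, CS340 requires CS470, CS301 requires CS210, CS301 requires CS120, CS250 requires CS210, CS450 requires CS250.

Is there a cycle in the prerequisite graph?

Yes

DFS with white/gray/black marking, starting from CS330:
CS330 gray
  CS230 gray
  CS230 black
  CS450 gray
    CS210 gray
      CS420 gray
        CS420→CS230: CS230 black — skip
      CS420 black
    CS210 black
    CS301 gray
      CS201 gray
        CS201→CS420: CS420 black — skip
      CS201 black
      CS101 gray
        CS250 gray
          CS250→CS210: CS210 black — skip
          CS401 gray
          CS401 black
        CS250 black
        CS101→CS401: CS401 black — skip
        CS101→CS330: CS330 is gray → back edge
Back edge found, so a cycle exists: CS330 → CS450 → CS301 → CS101 → CS330.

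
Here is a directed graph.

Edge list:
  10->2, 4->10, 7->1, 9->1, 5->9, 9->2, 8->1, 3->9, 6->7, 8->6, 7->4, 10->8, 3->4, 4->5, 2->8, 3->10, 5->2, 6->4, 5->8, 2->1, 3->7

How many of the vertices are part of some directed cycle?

A vertex is on a directed cycle iff it belongs to a strongly connected component of size ≥ 2 (or has a self-loop).
The vertices on cycles are {2, 4, 5, 6, 7, 8, 9, 10} — 8 in total.

8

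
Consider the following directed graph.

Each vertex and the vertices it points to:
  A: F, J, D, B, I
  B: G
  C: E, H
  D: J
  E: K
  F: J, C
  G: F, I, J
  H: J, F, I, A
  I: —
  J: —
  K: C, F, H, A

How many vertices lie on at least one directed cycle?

A vertex is on a directed cycle iff it belongs to a strongly connected component of size ≥ 2 (or has a self-loop).
The vertices on cycles are {A, B, C, E, F, G, H, K} — 8 in total.

8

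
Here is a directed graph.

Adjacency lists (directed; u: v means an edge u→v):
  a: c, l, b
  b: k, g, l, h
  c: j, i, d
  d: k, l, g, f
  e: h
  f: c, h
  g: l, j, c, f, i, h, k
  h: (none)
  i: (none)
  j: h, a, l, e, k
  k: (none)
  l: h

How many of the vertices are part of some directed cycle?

7

A vertex is on a directed cycle iff it belongs to a strongly connected component of size ≥ 2 (or has a self-loop).
The vertices on cycles are {a, b, c, d, f, g, j} — 7 in total.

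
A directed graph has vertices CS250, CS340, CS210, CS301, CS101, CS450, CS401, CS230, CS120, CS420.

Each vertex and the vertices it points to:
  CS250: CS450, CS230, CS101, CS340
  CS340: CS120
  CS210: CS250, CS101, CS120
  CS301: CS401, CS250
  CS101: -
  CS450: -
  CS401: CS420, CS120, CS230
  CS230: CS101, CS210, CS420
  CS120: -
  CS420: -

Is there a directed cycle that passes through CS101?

No

CS101 lies on a cycle iff there is a path from CS101 back to itself.
Exploring from CS101, it never reaches itself; equivalently, its strongly connected component is a singleton.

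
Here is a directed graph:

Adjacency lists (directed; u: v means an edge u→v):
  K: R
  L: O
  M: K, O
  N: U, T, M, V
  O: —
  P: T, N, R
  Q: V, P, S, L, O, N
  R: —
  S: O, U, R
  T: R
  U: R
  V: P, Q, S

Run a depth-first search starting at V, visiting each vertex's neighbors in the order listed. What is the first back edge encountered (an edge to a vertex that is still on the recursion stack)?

DFS from V (visiting each vertex's neighbors in the order listed); mark gray on enter, black on exit:
V gray
  P gray
    T gray
      R gray
      R black
    T black
    N gray
      U gray
        U→R: R black — skip
      U black
      N→T: T black — skip
      M gray
        K gray
          K→R: R black — skip
        K black
        O gray
        O black
      M black
      N→V: V is gray → back edge
First back edge: N → V.

N→V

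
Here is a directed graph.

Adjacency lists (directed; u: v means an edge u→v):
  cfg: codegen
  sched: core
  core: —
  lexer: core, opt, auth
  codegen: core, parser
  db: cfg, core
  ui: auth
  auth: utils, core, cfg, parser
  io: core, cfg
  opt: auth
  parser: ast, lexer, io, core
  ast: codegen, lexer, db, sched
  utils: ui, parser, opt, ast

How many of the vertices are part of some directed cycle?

A vertex is on a directed cycle iff it belongs to a strongly connected component of size ≥ 2 (or has a self-loop).
The vertices on cycles are {db, io, ui, ast, cfg, opt, auth, lexer, utils, parser, codegen} — 11 in total.

11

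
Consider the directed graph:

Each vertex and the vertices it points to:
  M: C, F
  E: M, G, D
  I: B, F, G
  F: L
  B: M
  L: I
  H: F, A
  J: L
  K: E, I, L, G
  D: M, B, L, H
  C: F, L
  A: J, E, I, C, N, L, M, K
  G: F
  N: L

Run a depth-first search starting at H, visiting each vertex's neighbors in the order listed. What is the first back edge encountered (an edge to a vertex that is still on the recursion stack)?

DFS from H (visiting each vertex's neighbors in the order listed); mark gray on enter, black on exit:
H gray
  F gray
    L gray
      I gray
        B gray
          M gray
            C gray
              C→F: F is gray → back edge
First back edge: C → F.

C→F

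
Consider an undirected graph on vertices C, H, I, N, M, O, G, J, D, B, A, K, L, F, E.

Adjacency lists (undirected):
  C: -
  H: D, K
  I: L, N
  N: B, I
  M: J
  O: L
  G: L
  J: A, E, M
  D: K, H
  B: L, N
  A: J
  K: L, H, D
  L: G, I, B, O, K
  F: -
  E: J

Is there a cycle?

Yes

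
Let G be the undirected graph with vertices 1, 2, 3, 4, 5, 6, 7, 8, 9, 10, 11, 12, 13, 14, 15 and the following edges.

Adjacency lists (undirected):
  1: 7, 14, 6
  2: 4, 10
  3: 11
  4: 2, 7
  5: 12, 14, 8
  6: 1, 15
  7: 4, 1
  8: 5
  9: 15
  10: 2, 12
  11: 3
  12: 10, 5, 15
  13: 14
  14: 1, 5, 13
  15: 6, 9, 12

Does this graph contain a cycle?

DFS, tracking each vertex's parent; an edge to a visited non-parent vertex closes a cycle.
Start from 6:
visit 6 (parent –)
  visit 1 (parent 6)
    visit 7 (parent 1)
      visit 4 (parent 7)
        visit 2 (parent 4)
          2–4: parent, skip
          visit 10 (parent 2)
            10–2: parent, skip
            visit 12 (parent 10)
              12–10: parent, skip
              visit 5 (parent 12)
                5–12: parent, skip
                visit 14 (parent 5)
                  14–1: 1 visited and ≠ parent → cycle
Cycle: 1 – 7 – 4 – 2 – 10 – 12 – 5 – 14 – 1.

Yes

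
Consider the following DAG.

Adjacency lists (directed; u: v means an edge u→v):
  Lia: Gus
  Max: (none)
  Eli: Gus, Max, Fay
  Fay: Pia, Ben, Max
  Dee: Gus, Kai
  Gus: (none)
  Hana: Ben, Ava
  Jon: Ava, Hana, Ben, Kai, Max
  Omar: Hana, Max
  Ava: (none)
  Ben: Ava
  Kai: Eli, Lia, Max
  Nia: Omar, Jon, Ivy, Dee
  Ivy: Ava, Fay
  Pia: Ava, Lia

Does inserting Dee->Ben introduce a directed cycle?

Adding Dee→Ben creates a cycle iff Ben can already reach Dee.
Explore from Ben: no path reaches Dee. The graph stays acyclic.

No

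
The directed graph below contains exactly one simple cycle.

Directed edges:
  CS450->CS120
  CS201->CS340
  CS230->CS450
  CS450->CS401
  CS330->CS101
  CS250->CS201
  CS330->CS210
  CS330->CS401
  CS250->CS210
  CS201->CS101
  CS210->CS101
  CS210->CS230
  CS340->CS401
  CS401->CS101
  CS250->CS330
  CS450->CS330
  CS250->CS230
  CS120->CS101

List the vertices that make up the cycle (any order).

DFS with gray/black marking from CS230:
CS230 gray
  CS450 gray
    CS120 gray
      CS101 gray
      CS101 black
    CS120 black
    CS401 gray
      CS401→CS101: CS101 black — skip
    CS401 black
    CS330 gray
      CS330→CS401: CS401 black — skip
      CS330→CS101: CS101 black — skip
      CS210 gray
        CS210→CS230: CS230 is gray → back edge
Back edge closes the cycle CS230 → CS450 → CS330 → CS210 → CS230; its vertices are {CS210, CS230, CS330, CS450}.

CS210, CS230, CS330, CS450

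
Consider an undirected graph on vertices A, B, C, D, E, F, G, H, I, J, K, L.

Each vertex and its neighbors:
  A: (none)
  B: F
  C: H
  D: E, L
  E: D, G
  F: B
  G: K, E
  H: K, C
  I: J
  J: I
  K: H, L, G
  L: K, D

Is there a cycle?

Yes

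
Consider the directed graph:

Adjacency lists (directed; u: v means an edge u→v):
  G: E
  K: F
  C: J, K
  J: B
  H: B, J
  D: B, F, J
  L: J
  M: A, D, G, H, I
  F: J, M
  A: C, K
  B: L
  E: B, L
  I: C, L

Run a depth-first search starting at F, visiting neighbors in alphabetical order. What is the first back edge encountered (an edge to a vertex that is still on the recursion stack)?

DFS from F (visiting neighbors in alphabetical order); mark gray on enter, black on exit:
F gray
  J gray
    B gray
      L gray
        L→J: J is gray → back edge
First back edge: L → J.

L->J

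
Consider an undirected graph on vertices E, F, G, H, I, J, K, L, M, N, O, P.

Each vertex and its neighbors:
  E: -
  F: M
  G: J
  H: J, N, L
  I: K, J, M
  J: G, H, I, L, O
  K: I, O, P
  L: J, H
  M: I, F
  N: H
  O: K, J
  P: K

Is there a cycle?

DFS, tracking each vertex's parent; an edge to a visited non-parent vertex closes a cycle.
Start from F:
visit F (parent –)
  visit M (parent F)
    visit I (parent M)
      visit K (parent I)
        K–I: parent, skip
        visit O (parent K)
          O–K: parent, skip
          visit J (parent O)
            visit G (parent J)
              G–J: parent, skip
            visit H (parent J)
              H–J: parent, skip
              visit N (parent H)
                N–H: parent, skip
              visit L (parent H)
                L–J: J visited and ≠ parent → cycle
Cycle: J – H – L – J.

Yes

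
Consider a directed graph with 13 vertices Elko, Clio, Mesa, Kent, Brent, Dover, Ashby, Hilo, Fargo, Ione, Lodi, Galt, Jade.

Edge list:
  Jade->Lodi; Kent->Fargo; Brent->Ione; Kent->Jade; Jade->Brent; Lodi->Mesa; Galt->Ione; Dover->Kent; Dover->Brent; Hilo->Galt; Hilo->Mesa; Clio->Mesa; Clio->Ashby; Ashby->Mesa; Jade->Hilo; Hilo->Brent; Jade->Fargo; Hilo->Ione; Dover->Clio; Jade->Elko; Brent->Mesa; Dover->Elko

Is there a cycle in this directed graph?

DFS with white/gray/black marking, starting from Ashby:
Ashby gray
  Mesa gray
  Mesa black
Ashby black
Elko gray
Elko black
Clio gray
  Clio→Mesa: Mesa black — skip
  Clio→Ashby: Ashby black — skip
Clio black
Kent gray
  Fargo gray
  Fargo black
  Jade gray
    Lodi gray
      Lodi→Mesa: Mesa black — skip
    Lodi black
    Brent gray
      Ione gray
      Ione black
      Brent→Mesa: Mesa black — skip
    Brent black
    Jade→Elko: Elko black — skip
    Jade→Fargo: Fargo black — skip
    Hilo gray
      Galt gray
        Galt→Ione: Ione black — skip
      Galt black
      Hilo→Brent: Brent black — skip
      Hilo→Ione: Ione black — skip
      Hilo→Mesa: Mesa black — skip
    Hilo black
  Jade black
Kent black
Dover gray
  Dover→Kent: Kent black — skip
  Dover→Brent: Brent black — skip
  Dover→Clio: Clio black — skip
  Dover→Elko: Elko black — skip
Dover black
Every edge goes to a white or black vertex — no back edge, so the graph is acyclic.

No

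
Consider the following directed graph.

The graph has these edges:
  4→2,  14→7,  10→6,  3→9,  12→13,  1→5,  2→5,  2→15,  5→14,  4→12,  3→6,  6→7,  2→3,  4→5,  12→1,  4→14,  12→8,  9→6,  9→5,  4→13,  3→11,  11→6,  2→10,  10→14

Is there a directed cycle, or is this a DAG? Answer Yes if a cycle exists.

DFS with white/gray/black marking, starting from 2:
2 gray
  10 gray
    6 gray
      7 gray
      7 black
    6 black
    14 gray
      14→7: 7 black — skip
    14 black
  10 black
  15 gray
  15 black
  5 gray
    5→14: 14 black — skip
  5 black
  3 gray
    3→6: 6 black — skip
    9 gray
      9→6: 6 black — skip
      9→5: 5 black — skip
    9 black
    11 gray
      11→6: 6 black — skip
    11 black
  3 black
2 black
4 gray
  12 gray
    8 gray
    8 black
    1 gray
      1→5: 5 black — skip
    1 black
    13 gray
    13 black
  12 black
  4→13: 13 black — skip
  4→14: 14 black — skip
  4→5: 5 black — skip
  4→2: 2 black — skip
4 black
Every edge goes to a white or black vertex — no back edge, so the graph is acyclic.

No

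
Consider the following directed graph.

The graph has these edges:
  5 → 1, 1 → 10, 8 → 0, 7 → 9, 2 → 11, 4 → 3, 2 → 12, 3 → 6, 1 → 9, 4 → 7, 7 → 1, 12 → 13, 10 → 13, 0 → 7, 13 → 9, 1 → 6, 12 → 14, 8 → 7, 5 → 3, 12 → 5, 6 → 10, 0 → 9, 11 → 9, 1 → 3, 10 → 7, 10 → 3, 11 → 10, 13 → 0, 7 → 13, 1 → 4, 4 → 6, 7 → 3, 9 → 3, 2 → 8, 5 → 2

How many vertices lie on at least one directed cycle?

12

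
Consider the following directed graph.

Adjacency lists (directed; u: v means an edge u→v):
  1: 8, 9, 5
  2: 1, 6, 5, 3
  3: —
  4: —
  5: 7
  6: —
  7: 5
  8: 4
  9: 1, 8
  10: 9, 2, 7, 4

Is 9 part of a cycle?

Yes

9 is on a cycle iff 9 can reach itself via ≥1 edge.
9 → 1 → 9 — yes.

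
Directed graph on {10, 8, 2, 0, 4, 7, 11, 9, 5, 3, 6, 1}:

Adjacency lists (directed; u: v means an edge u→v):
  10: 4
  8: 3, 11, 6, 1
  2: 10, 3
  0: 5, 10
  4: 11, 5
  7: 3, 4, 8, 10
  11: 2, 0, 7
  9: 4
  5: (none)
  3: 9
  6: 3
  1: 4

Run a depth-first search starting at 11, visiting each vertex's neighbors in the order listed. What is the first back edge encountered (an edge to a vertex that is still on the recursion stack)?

4->11

DFS from 11 (visiting each vertex's neighbors in the order listed); mark gray on enter, black on exit:
11 gray
  2 gray
    10 gray
      4 gray
        4→11: 11 is gray → back edge
First back edge: 4 → 11.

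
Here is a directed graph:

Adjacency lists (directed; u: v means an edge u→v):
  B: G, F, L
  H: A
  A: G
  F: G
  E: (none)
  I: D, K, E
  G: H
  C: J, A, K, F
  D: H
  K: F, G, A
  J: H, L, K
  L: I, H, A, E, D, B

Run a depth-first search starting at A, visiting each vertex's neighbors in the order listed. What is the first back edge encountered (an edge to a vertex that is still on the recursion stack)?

H->A

DFS from A (visiting each vertex's neighbors in the order listed); mark gray on enter, black on exit:
A gray
  G gray
    H gray
      H→A: A is gray → back edge
First back edge: H → A.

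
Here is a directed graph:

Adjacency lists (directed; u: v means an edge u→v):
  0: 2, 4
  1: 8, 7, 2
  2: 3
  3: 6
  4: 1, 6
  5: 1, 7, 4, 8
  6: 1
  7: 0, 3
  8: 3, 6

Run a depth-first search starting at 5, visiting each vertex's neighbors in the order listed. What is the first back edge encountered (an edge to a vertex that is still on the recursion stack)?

6->1

DFS from 5 (visiting each vertex's neighbors in the order listed); mark gray on enter, black on exit:
5 gray
  1 gray
    8 gray
      3 gray
        6 gray
          6→1: 1 is gray → back edge
First back edge: 6 → 1.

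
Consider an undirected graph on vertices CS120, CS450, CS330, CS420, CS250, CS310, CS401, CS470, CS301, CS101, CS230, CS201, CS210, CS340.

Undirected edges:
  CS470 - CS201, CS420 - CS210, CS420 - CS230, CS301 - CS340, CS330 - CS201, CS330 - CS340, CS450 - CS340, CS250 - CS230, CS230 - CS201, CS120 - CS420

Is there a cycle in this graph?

No

DFS, tracking each vertex's parent; an edge to a visited non-parent vertex closes a cycle.
Start from CS420:
visit CS420 (parent –)
  visit CS120 (parent CS420)
    CS120–CS420: parent, skip
  visit CS210 (parent CS420)
    CS210–CS420: parent, skip
  visit CS230 (parent CS420)
    CS230–CS420: parent, skip
    visit CS201 (parent CS230)
      visit CS330 (parent CS201)
        visit CS340 (parent CS330)
          visit CS450 (parent CS340)
            CS450–CS340: parent, skip
          CS340–CS330: parent, skip
          visit CS301 (parent CS340)
            CS301–CS340: parent, skip
        CS330–CS201: parent, skip
      visit CS470 (parent CS201)
        CS470–CS201: parent, skip
      CS201–CS230: parent, skip
    visit CS250 (parent CS230)
      CS250–CS230: parent, skip
visit CS310 (parent –)
visit CS401 (parent –)
visit CS101 (parent –)
No non-parent visited neighbor found — the graph is a forest.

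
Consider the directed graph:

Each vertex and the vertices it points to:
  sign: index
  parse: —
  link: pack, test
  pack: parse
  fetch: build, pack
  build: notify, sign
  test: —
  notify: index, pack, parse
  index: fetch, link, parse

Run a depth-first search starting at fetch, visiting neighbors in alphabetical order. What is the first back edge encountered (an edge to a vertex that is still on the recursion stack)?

DFS from fetch (visiting neighbors in alphabetical order); mark gray on enter, black on exit:
fetch gray
  build gray
    notify gray
      index gray
        index→fetch: fetch is gray → back edge
First back edge: index → fetch.

index→fetch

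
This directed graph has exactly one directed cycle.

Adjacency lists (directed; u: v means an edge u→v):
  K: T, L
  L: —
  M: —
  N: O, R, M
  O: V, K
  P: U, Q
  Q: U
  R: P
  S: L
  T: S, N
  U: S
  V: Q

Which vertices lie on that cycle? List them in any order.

DFS with gray/black marking from N:
N gray
  O gray
    V gray
      Q gray
        U gray
          S gray
            L gray
            L black
          S black
        U black
      Q black
    V black
    K gray
      T gray
        T→S: S black — skip
        T→N: N is gray → back edge
Back edge closes the cycle N → O → K → T → N; its vertices are {K, N, O, T}.

K, N, O, T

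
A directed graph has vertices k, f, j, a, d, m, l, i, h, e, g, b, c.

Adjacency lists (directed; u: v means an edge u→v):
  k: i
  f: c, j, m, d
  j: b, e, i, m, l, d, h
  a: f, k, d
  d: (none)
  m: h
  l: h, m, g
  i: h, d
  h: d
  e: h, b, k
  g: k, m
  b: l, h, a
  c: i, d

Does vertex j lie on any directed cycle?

Yes

j is on a cycle iff j can reach itself via ≥1 edge.
j → b → a → f → j — yes.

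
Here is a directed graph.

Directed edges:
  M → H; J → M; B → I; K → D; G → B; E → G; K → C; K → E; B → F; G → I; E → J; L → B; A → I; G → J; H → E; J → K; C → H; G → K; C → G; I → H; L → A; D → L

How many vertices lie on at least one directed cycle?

A vertex is on a directed cycle iff it belongs to a strongly connected component of size ≥ 2 (or has a self-loop).
The vertices on cycles are {A, B, C, D, E, G, H, I, J, K, L, M} — 12 in total.

12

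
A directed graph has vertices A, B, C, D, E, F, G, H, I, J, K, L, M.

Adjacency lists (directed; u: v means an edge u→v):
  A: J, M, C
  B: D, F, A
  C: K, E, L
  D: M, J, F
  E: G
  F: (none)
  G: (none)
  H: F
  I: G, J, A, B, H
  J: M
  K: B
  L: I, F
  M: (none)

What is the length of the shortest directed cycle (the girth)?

4

For each vertex v, BFS finds the shortest path from v back to v.
The shortest such closed walk is I → A → C → L → I, length 4.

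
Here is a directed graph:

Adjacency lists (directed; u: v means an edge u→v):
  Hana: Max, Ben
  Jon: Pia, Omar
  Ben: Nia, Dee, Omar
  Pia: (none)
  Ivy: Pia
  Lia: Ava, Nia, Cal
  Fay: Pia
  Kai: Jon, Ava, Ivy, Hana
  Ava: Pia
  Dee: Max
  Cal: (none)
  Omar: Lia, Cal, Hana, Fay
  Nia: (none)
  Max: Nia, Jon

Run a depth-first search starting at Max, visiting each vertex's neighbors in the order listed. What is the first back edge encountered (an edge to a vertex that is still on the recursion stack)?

DFS from Max (visiting each vertex's neighbors in the order listed); mark gray on enter, black on exit:
Max gray
  Nia gray
  Nia black
  Jon gray
    Pia gray
    Pia black
    Omar gray
      Lia gray
        Ava gray
          Ava→Pia: Pia black — skip
        Ava black
        Lia→Nia: Nia black — skip
        Cal gray
        Cal black
      Lia black
      Omar→Cal: Cal black — skip
      Hana gray
        Hana→Max: Max is gray → back edge
First back edge: Hana → Max.

Hana->Max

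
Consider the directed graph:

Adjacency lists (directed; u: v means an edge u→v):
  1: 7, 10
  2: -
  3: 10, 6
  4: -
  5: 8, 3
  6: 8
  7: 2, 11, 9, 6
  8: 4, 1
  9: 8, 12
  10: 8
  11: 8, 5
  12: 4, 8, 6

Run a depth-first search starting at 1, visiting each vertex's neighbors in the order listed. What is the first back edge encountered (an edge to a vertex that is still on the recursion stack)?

DFS from 1 (visiting each vertex's neighbors in the order listed); mark gray on enter, black on exit:
1 gray
  7 gray
    2 gray
    2 black
    11 gray
      8 gray
        4 gray
        4 black
        8→1: 1 is gray → back edge
First back edge: 8 → 1.

8->1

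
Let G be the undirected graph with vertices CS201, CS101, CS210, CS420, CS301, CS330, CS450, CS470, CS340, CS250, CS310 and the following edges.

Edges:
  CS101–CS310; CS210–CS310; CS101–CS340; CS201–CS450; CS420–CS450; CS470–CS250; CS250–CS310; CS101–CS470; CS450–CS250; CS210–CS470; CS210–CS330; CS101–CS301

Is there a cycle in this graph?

Yes

DFS, tracking each vertex's parent; an edge to a visited non-parent vertex closes a cycle.
Start from CS301:
visit CS301 (parent –)
  visit CS101 (parent CS301)
    CS101–CS301: parent, skip
    visit CS310 (parent CS101)
      visit CS250 (parent CS310)
        visit CS450 (parent CS250)
          visit CS420 (parent CS450)
            CS420–CS450: parent, skip
          visit CS201 (parent CS450)
            CS201–CS450: parent, skip
          CS450–CS250: parent, skip
        CS250–CS310: parent, skip
        visit CS470 (parent CS250)
          CS470–CS250: parent, skip
          visit CS210 (parent CS470)
            visit CS330 (parent CS210)
              CS330–CS210: parent, skip
            CS210–CS470: parent, skip
            CS210–CS310: CS310 visited and ≠ parent → cycle
Cycle: CS310 – CS250 – CS470 – CS210 – CS310.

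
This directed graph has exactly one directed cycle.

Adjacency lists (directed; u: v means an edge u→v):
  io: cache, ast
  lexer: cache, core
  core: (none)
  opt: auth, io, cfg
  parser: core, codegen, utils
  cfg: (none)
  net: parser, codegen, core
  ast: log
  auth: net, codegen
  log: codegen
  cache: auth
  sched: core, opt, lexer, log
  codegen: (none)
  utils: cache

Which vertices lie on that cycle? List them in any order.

DFS with gray/black marking from auth:
auth gray
  net gray
    parser gray
      core gray
      core black
      codegen gray
      codegen black
      utils gray
        cache gray
          cache→auth: auth is gray → back edge
Back edge closes the cycle auth → net → parser → utils → cache → auth; its vertices are {net, auth, cache, utils, parser}.

net, auth, cache, utils, parser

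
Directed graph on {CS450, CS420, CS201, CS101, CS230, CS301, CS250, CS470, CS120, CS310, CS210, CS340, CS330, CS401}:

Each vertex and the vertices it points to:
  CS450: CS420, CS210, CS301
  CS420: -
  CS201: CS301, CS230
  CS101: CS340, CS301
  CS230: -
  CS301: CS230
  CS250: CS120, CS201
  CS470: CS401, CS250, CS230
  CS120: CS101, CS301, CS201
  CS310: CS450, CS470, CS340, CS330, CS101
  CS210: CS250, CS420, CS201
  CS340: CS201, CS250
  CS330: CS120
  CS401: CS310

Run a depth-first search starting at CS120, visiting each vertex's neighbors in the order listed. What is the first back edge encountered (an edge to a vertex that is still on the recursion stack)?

CS250->CS120

DFS from CS120 (visiting each vertex's neighbors in the order listed); mark gray on enter, black on exit:
CS120 gray
  CS101 gray
    CS340 gray
      CS201 gray
        CS301 gray
          CS230 gray
          CS230 black
        CS301 black
        CS201→CS230: CS230 black — skip
      CS201 black
      CS250 gray
        CS250→CS120: CS120 is gray → back edge
First back edge: CS250 → CS120.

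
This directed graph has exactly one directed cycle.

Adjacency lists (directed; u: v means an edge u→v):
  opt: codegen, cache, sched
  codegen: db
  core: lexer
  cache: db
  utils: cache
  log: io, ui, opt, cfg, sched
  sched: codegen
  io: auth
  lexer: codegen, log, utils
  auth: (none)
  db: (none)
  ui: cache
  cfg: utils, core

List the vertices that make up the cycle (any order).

cfg, log, core, lexer

DFS with gray/black marking from lexer:
lexer gray
  codegen gray
    db gray
    db black
  codegen black
  log gray
    io gray
      auth gray
      auth black
    io black
    ui gray
      cache gray
        cache→db: db black — skip
      cache black
    ui black
    opt gray
      opt→codegen: codegen black — skip
      opt→cache: cache black — skip
      sched gray
        sched→codegen: codegen black — skip
      sched black
    opt black
    cfg gray
      utils gray
        utils→cache: cache black — skip
      utils black
      core gray
        core→lexer: lexer is gray → back edge
Back edge closes the cycle lexer → log → cfg → core → lexer; its vertices are {cfg, log, core, lexer}.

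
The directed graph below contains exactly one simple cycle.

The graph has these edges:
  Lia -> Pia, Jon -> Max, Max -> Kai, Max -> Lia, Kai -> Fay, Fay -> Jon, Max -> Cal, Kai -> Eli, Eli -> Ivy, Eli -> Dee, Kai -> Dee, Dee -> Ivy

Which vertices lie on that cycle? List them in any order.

DFS with gray/black marking from Max:
Max gray
  Cal gray
  Cal black
  Lia gray
    Pia gray
    Pia black
  Lia black
  Kai gray
    Eli gray
      Ivy gray
      Ivy black
      Dee gray
        Dee→Ivy: Ivy black — skip
      Dee black
    Eli black
    Fay gray
      Jon gray
        Jon→Max: Max is gray → back edge
Back edge closes the cycle Max → Kai → Fay → Jon → Max; its vertices are {Fay, Jon, Kai, Max}.

Fay, Jon, Kai, Max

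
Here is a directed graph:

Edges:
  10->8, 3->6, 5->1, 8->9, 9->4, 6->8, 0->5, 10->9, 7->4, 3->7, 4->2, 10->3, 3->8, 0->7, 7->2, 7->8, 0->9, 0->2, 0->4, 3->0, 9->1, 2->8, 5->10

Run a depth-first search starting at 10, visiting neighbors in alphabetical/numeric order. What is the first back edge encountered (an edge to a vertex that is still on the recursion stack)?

4→2

DFS from 10 (visiting neighbors in alphabetical/numeric order); mark gray on enter, black on exit:
10 gray
  3 gray
    0 gray
      2 gray
        8 gray
          9 gray
            1 gray
            1 black
            4 gray
              4→2: 2 is gray → back edge
First back edge: 4 → 2.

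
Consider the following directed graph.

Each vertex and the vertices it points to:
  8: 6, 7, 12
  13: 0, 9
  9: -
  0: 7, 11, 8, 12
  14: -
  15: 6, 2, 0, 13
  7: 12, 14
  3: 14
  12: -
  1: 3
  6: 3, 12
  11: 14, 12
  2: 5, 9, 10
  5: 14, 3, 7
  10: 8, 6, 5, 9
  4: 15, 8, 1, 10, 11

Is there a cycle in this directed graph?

No

DFS with white/gray/black marking, starting from 11:
11 gray
  14 gray
  14 black
  12 gray
  12 black
11 black
8 gray
  6 gray
    3 gray
      3→14: 14 black — skip
    3 black
    6→12: 12 black — skip
  6 black
  7 gray
    7→12: 12 black — skip
    7→14: 14 black — skip
  7 black
  8→12: 12 black — skip
8 black
13 gray
  0 gray
    0→7: 7 black — skip
    0→11: 11 black — skip
    0→8: 8 black — skip
    0→12: 12 black — skip
  0 black
  9 gray
  9 black
13 black
15 gray
  15→6: 6 black — skip
  2 gray
    5 gray
      5→14: 14 black — skip
      5→3: 3 black — skip
      5→7: 7 black — skip
    5 black
    2→9: 9 black — skip
    10 gray
      10→8: 8 black — skip
      10→6: 6 black — skip
      10→5: 5 black — skip
      10→9: 9 black — skip
    10 black
  2 black
  15→0: 0 black — skip
  15→13: 13 black — skip
15 black
1 gray
  1→3: 3 black — skip
1 black
4 gray
  4→15: 15 black — skip
  4→8: 8 black — skip
  4→1: 1 black — skip
  4→10: 10 black — skip
  4→11: 11 black — skip
4 black
Every edge goes to a white or black vertex — no back edge, so the graph is acyclic.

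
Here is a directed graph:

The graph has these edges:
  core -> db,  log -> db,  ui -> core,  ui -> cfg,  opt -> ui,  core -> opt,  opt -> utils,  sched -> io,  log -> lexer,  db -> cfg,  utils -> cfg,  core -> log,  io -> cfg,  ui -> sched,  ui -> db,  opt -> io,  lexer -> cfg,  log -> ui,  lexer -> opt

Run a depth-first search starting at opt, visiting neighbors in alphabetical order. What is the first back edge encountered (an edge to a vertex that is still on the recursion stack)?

lexer->opt

DFS from opt (visiting neighbors in alphabetical order); mark gray on enter, black on exit:
opt gray
  io gray
    cfg gray
    cfg black
  io black
  ui gray
    ui→cfg: cfg black — skip
    core gray
      db gray
        db→cfg: cfg black — skip
      db black
      log gray
        log→db: db black — skip
        lexer gray
          lexer→cfg: cfg black — skip
          lexer→opt: opt is gray → back edge
First back edge: lexer → opt.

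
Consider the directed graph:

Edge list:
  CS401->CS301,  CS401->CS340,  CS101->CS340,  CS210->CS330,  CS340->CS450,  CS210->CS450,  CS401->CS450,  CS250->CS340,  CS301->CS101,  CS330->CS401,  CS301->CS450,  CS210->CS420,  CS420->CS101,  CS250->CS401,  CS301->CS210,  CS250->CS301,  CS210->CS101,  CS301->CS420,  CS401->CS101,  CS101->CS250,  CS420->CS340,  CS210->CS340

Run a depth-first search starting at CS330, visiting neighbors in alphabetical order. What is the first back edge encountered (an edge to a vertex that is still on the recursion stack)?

CS301->CS101

DFS from CS330 (visiting neighbors in alphabetical order); mark gray on enter, black on exit:
CS330 gray
  CS401 gray
    CS101 gray
      CS250 gray
        CS301 gray
          CS301→CS101: CS101 is gray → back edge
First back edge: CS301 → CS101.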